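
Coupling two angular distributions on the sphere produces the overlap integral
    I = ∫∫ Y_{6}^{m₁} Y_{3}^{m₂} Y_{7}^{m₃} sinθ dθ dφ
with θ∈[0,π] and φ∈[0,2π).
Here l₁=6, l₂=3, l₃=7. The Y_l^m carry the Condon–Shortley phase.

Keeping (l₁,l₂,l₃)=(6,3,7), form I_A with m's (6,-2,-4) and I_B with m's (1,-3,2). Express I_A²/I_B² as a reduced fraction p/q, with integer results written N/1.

242/1323

Shared (l₁,l₂,l₃)=(6,3,7): N and (l;000)² cancel in I_A²/I_B².
A: Δ = 2!·10!·4!/17! = 1/2042040; Racah Σ t=0..0: t=0:+1/43545600 = 1/43545600; ⇒ 3j(6 3 7; 6 -2 -4)² = 11/3094, sgn -1
B: Δ = 2!·10!·4!/17! = 1/2042040; Racah Σ t=0..0: t=0:+1/691200 = 1/691200; ⇒ 3j(6 3 7; 1 -3 2)² = 189/9724, sgn -1
I_A²/I_B² = (11/3094)/(189/9724) = 242/1323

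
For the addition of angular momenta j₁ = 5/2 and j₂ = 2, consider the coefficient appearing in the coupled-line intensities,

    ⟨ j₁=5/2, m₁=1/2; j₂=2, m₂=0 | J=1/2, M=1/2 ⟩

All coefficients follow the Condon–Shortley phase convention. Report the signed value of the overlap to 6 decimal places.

j₁+j₂−J=4  J+j₁−j₂=1  J−j₁+j₂=0  j₁+j₂+J+1=6
(j₁±m₁, j₂±m₂, J±M) = (3,2,2,2,1,0)
P² = 16/5
sum k=2..2:
  [2] +1/4 = 1/4
S = 1/4
C² = P²·S² = 1/5 ; C = +0.447214

+0.447214  (= +√(1/5))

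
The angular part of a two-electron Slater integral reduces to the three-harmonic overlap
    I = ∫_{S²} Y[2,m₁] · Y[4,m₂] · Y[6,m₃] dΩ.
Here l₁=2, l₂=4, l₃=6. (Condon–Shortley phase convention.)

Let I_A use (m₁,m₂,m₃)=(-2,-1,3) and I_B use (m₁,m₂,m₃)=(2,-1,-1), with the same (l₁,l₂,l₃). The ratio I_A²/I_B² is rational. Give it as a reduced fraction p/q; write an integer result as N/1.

18/5

Same 2,4,6: normalisation and zero-m 3j drop out of the ratio.
A: Δ: 0! 4! 8! / 13! → 1/6435; sum: t=0:+1/17280 = 1/17280; 3j²(2 4 6; -2 -1 3) = Δ·Π!·Σ² = 14/715  (sign -1)
B: Δ: 0! 4! 8! / 13! → 1/6435; sum: t=0:+1/17280 = 1/17280; 3j²(2 4 6; 2 -1 -1) = Δ·Π!·Σ² = 7/1287  (sign -1)
I_A²/I_B² = (14/715)/(7/1287) = 18/5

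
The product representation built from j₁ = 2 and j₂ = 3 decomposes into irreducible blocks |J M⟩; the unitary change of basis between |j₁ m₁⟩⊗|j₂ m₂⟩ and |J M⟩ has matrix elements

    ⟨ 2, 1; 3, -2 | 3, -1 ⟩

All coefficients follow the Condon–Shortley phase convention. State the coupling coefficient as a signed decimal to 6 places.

triangle: 2!×2!×4!/9! = 96/362880
(j±m)!: 3!×1!×1!×5!×2!×4! = 34560
prefactor² = (2J+1)×Δ×N² = 64
  k=0: +1/(0!×2!×1!×1!×1!×3!) = 1/12
  k=1: −1/(1!×1!×0!×0!×2!×4!) = -1/48
Σ = 1/16  ⇒  CG² = 64×(1/16)² = 1/4
CG = +√(1/4) = +0.500000

+0.500000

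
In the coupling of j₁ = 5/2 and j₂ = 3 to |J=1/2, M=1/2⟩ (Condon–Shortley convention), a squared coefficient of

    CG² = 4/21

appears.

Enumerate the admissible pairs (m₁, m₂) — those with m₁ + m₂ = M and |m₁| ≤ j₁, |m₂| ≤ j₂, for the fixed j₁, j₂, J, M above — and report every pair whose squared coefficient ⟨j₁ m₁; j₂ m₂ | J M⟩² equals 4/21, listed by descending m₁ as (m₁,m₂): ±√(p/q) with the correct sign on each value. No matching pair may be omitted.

Admissible pairs with m₁+m₂ = M = 1/2: (-5/2,3), (-3/2,2), (-1/2,1), (1/2,0), (3/2,-1), (5/2,-2)
  (m₁,m₂)=(5/2,-2): CG² = 1/21, CG = +√(1/21)
  (m₁,m₂)=(3/2,-1): CG² = 2/21, CG = −√(2/21)
  (m₁,m₂)=(1/2,0): CG² = 1/7, CG = +√(1/7)
  (m₁,m₂)=(-1/2,1): CG² = 4/21, CG = −√(4/21)   ← matches the target
  (m₁,m₂)=(-3/2,2): CG² = 5/21, CG = +√(5/21)
  (m₁,m₂)=(-5/2,3): CG² = 2/7, CG = −√(2/7)
Pairs with CG² = 4/21: (-1/2,1): −√(4/21)

(-1/2,1): −√(4/21)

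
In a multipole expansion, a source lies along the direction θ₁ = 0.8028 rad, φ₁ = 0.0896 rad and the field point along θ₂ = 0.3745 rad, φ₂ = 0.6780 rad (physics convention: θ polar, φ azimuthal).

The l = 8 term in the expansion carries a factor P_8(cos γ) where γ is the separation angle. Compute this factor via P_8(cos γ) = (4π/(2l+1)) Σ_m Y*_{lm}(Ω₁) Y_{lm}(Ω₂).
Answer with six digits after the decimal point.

Term-by-term m-sum for l=8 (normalisation 4π/17 = 0.739198):
  m=-8: Y*=(0.027848, 0.024267)  Y=(0.000108, 0.000125)  product (-0.000000, 0.000006)
  m=-7: Y*=(0.115537, 0.083745)  Y=(0.000057, 0.001681)  product (-0.000134, 0.000199)
  m=-6: Y*=(0.279398, 0.166569)  Y=(-0.006498, 0.008648)  product (-0.003256, 0.001334)
  m=-5: Y*=(0.415596, 0.199732)  Y=(-0.048016, 0.012179)  product (-0.022388, -0.004529)
  m=-4: Y*=(0.304553, 0.114079)  Y=(-0.150055, -0.068744)  product (-0.037857, -0.038054)
  m=-3: Y*=(-0.101103, -0.027850)  Y=(-0.173179, -0.346742)  product (0.007852, 0.039880)
  m=-2: Y*=(-0.378720, -0.068603)  Y=(0.121688, -0.557788)  product (-0.084351, 0.202897)
  m=-1: Y*=(-0.075582, -0.006790)  Y=(0.247734, -0.199515)  product (-0.020079, 0.013397)
  m=+0: Y*=(0.362225, -0.000000)  Y=(-0.372174, 0.000000)  product (-0.134811, 0.000000)
  m=+1: Y*=(0.075582, -0.006790)  Y=(-0.247734, -0.199515)  product (-0.020079, -0.013397)
  m=+2: Y*=(-0.378720, 0.068603)  Y=(0.121688, 0.557788)  product (-0.084351, -0.202897)
  m=+3: Y*=(0.101103, -0.027850)  Y=(0.173179, -0.346742)  product (0.007852, -0.039880)
  m=+4: Y*=(0.304553, -0.114079)  Y=(-0.150055, 0.068744)  product (-0.037857, 0.038054)
  m=+5: Y*=(-0.415596, 0.199732)  Y=(0.048016, 0.012179)  product (-0.022388, 0.004529)
  m=+6: Y*=(0.279398, -0.166569)  Y=(-0.006498, -0.008648)  product (-0.003256, -0.001334)
  m=+7: Y*=(-0.115537, 0.083745)  Y=(-0.000057, 0.001681)  product (-0.000134, -0.000199)
  m=+8: Y*=(0.027848, -0.024267)  Y=(0.000108, -0.000125)  product (-0.000000, -0.000006)
Σ over m = (-0.455239, 0.000000); ×(4π/17) → (-0.336512, 0.000000). Real part: -0.336512

-0.336512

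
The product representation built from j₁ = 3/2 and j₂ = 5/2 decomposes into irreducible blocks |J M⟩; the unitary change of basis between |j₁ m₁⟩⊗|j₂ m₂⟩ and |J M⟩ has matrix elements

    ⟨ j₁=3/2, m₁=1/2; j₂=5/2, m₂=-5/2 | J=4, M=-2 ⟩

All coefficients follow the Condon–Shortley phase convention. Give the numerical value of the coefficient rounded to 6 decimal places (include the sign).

+0.327327  (= +√(3/28))

triangle: 0!*3!*5!/9! = 720/362880
(j±m)!: 2!*1!*0!*5!*2!*6! = 345600
prefactor² = (2J+1)*Δ*N² = 43200/7
  k=0: +1/(0!*0!*1!*0!*2!*5!) = 1/240
Σ = 1/240  ⇒  CG² = 43200/7*(1/240)² = 3/28
CG = +√(3/28) = +0.327327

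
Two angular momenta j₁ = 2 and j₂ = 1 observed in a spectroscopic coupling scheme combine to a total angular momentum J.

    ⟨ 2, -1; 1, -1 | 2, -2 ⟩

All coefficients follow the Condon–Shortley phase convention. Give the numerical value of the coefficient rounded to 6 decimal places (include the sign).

triangle: 1!*3!*1!/6! = 6/720
(j±m)!: 1!*3!*0!*2!*0!*4! = 288
prefactor² = (2J+1)*Δ*N² = 12
  k=0: +1/(0!*1!*3!*0!*0!*1!) = 1/6
Σ = 1/6  ⇒  CG² = 12*(1/6)² = 1/3
CG = +√(1/3) = +0.577350

+√(1/3) = +0.577350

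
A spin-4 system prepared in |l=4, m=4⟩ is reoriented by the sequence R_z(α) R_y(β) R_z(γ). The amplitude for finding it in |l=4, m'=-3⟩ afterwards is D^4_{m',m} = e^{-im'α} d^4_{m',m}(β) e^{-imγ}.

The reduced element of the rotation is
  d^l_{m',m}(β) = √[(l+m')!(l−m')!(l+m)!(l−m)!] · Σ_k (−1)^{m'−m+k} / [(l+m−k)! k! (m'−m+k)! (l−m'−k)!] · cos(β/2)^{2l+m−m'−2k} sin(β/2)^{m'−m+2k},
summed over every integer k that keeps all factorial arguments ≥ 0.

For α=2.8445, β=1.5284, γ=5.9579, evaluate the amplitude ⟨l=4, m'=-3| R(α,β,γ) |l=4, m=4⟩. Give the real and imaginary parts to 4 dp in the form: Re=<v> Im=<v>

Re=-0.1423 Im=-0.0618

First d^4_{-3,4}(β=1.5284), then the phase factors e^{-i(-3)α} and e^{-i(4)γ}:
Half-angle: c=0.721936, s=0.691960. N=√(1·5040·40320·1)=14255.272709
k: max(0,(4)−(-3))=7 … min(4+(4),4−(-3))=7
  k=7: (−1)^0·14255.2727/(5040)·0.7219^1·0.6920^7 = +0.155099
d^4_{-3,4}(1.5284) = +0.155099
Attach z-rotation phases: D = e^{-i(-3)(2.8445)}·(+0.155099)·e^{-i(4)(5.9579)} = -0.142253-0.061804i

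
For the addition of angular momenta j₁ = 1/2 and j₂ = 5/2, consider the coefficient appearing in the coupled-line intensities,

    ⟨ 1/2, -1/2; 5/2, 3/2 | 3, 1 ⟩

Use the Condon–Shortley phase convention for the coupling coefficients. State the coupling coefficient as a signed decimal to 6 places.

j₁+j₂−J=0  J+j₁−j₂=1  J−j₁+j₂=5  j₁+j₂+J+1=7
(j₁±m₁, j₂±m₂, J±M) = (0,1,4,1,4,2)
P² = 192
sum k=0..0:
  [0] +1/24 = 1/24
S = 1/24
C² = P²·S² = 1/3 ; C = +0.577350

+√(1/3) = +0.577350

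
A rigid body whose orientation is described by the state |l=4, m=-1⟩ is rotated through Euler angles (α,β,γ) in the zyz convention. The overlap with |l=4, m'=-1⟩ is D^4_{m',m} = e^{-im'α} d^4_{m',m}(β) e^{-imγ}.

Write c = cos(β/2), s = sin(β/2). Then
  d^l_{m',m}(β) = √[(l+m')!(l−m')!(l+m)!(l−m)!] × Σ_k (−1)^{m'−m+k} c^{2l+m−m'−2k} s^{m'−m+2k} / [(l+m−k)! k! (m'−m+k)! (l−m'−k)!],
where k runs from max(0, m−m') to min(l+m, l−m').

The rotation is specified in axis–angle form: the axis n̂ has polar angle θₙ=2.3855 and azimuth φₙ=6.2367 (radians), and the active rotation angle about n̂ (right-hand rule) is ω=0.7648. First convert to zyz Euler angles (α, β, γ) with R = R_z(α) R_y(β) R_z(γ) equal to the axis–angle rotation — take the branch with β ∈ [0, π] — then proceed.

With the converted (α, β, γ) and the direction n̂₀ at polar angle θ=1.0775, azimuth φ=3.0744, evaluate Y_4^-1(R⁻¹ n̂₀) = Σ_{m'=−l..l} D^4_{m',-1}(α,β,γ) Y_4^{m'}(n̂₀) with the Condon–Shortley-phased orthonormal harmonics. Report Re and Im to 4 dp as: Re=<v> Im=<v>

Axis–angle → zyz. n̂ = (sinθₙcosφₙ, sinθₙsinφₙ, cosθₙ) = (+0.685343, -0.031881, -0.727522), ω = 0.7648.
R = I cosω + sinω [n̂]ₓ + (1−cosω) n̂n̂ᵀ gives
  R = [+0.852321, +0.497646, -0.160925; -0.509816, +0.721804, -0.468067; -0.116776, +0.480986, +0.868917]
β = atan2(√(R₁₃²+R₂₃²), R₃₃) = 0.517787; α = atan2(R₂₃, R₁₃) mod 2π = 4.381242; γ = atan2(R₃₂, −R₃₁) mod 2π = 1.332620
Need the full column D^4_{m',-1} for m'=−4..4 at α=4.3812, β=0.5178, γ=1.3326.
cos(β/2)=0.966674, sin(β/2)=0.256011
d^4_{-4,-1}: single k=3 term ⇒ +0.105991;  D = +0.105988+0.000851i
d^4_{-3,-1}: k∈[2..3] ⇒ +0.424490 -0.049622 = +0.374868;  D = -0.124724+0.353511i
d^4_{-2,-1}: k∈[1..3] ⇒ +0.856751 -0.300457 +0.014049 = +0.570343;  D = -0.446932-0.354321i
d^4_{-1,-1}: k∈[0..3] ⇒ +0.762500 -0.802211 +0.112532 -0.002631 = +0.070190;  D = +0.059119-0.037837i
d^4_{0,-1}: k∈[0..3] ⇒ -0.903095 +0.380051 -0.026656 +0.000312 = -0.549389;  D = -0.129618-0.533879i
d^4_{1,-1}: k∈[0..3] ⇒ +0.534807 -0.112532 +0.003946 -0.000018 = +0.426203;  D = -0.424362-0.039567i
d^4_{2,-1}: k∈[0..2] ⇒ -0.200305 +0.021074 -0.000296 = -0.179527;  D = -0.073878+0.163621i
d^4_{3,-1}: k∈[0..1] ⇒ +0.049622 -0.002088 = +0.047534;  D = +0.034609+0.032583i
d^4_{4,-1}: single k=0 term ⇒ -0.007434;  D = +0.006579-0.003462i
Y_4^{m'}(θ=1.0775,φ=3.0744) and Σ D·Y over m':
  (+0.1060+0.0009i)·(+0.2568+0.0707i)  (-0.1247+0.3535i)·(-0.3968-0.0811i)  (-0.4469-0.3543i)·(+0.1465+0.0198i)  (+0.0591-0.0378i)·(+0.2816+0.0189i)  (-0.1296-0.5339i)·(-0.2081+0.0000i)  (-0.4244-0.0396i)·(-0.2816+0.0189i)  (-0.0739+0.1636i)·(+0.1465-0.0198i)  (+0.0346+0.0326i)·(+0.3968-0.0811i)  (+0.0066-0.0035i)·(+0.2568-0.0707i)
Y_4^-1(R⁻¹ n̂) = +0.221674-0.044331i

Re=0.2217 Im=-0.0443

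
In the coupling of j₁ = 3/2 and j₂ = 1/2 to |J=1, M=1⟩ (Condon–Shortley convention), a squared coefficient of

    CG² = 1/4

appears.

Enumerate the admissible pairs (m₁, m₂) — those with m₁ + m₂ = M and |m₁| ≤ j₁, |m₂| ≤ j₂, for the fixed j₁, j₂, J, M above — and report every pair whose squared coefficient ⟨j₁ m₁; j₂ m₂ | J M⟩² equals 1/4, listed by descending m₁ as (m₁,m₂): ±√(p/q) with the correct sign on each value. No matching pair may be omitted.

(1/2,1/2): −√(1/4)

Admissible pairs with m₁+m₂ = M = 1: (1/2,1/2), (3/2,-1/2)
  (m₁,m₂)=(3/2,-1/2): CG² = 3/4, CG = +√(3/4)
  (m₁,m₂)=(1/2,1/2): CG² = 1/4, CG = −√(1/4)   ← matches the target
Pairs with CG² = 1/4: (1/2,1/2): −√(1/4)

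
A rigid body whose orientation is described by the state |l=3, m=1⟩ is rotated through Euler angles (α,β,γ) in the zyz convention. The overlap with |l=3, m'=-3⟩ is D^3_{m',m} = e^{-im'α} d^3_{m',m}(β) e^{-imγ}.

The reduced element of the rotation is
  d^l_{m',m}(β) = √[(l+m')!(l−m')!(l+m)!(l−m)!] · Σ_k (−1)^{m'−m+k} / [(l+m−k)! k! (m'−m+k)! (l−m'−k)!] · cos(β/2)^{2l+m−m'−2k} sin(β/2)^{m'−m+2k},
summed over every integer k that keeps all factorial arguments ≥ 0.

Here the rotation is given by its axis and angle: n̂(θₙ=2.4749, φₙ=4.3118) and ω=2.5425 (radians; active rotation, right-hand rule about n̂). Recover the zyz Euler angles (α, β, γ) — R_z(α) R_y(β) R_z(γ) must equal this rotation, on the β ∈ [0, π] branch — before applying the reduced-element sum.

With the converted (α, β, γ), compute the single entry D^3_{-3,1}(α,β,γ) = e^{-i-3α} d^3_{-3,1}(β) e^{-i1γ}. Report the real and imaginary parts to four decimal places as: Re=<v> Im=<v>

Re=-0.2020 Im=0.2315

Axis–angle → zyz. n̂ = (sinθₙcosφₙ, sinθₙsinφₙ, cosθₙ) = (-0.241148, -0.569433, -0.785871), ω = 2.5425.
R = I cosω + sinω [n̂]ₓ + (1−cosω) n̂n̂ᵀ gives
  R = [-0.719670, +0.693869, +0.024919; -0.192426, -0.233809, +0.953051; +0.667118, +0.681087, +0.301784]
β = atan2(√(R₁₃²+R₂₃²), R₃₃) = 1.264233; α = atan2(R₂₃, R₁₃) mod 2π = 1.544656; γ = atan2(R₃₂, −R₃₁) mod 2π = 2.345834
D^3_{-3,1}(1.5447,1.2642,2.3458) = e^{-i·-3·1.5447}·d^3_{-3,1}(1.2642)·e^{-i·1·2.3458}. Compute d first:
With c≡cos(β/2)=0.806779 and s≡sin(β/2)=0.590854, N=[1·720·24·2]^{1/2}=185.903201
The bounds max(0,m−m')=4 and min(l+m,l−m')=4 give 1 term
  k=4: (−1)^0·185.9032/(48)·0.8068^2·0.5909^4 = +0.307237
d^3_{-3,1}(1.2642) = +0.307237
D = (-0.078341-0.996927i)·(+0.307237)·(-0.699743-0.714395i) = -0.201972+0.231521i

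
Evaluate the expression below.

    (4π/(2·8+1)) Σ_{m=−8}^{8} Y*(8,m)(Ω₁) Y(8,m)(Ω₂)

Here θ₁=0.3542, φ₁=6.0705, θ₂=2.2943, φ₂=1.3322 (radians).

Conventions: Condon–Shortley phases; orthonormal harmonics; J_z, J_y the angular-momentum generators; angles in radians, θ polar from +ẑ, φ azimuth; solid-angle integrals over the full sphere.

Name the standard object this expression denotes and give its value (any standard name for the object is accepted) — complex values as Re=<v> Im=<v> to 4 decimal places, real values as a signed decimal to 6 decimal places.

Legendre polynomial (addition theorem), +0.244845

This sum is the spherical-harmonic addition theorem: it equals the Legendre polynomial P_l(cos γ) of the angle γ between the two directions.
Expand P_8 via completeness: Σ_{m} conj(Y_{8,m}) at Ω₁ times Y_{8,m} at Ω₂ —
  m=-8: Y*=-0.00001 - 0.00011j  Y=-0.01702 + 0.04842j  product 0.00001 + 0.00000j
  m=-7: Y*=0.00010 - 0.00116j  Y=0.18043 + 0.01799j  product 0.00004 - 0.00021j
  m=-6: Y*=0.00232 - 0.00765j  Y=-0.05161 - 0.36830j  product -0.00294 - 0.00046j
  m=-5: Y*=0.01896 - 0.03411j  Y=-0.42292 + 0.16785j  product -0.00229 + 0.01761j
  m=-4: Y*=0.09178 - 0.10463j  Y=0.12898 + 0.18204j  product 0.03089 + 0.00321j
  m=-3: Y*=0.28305 - 0.20989j  Y=-0.14441 + 0.16605j  product -0.00602 + 0.07731j
  m=-2: Y*=0.52018 - 0.23566j  Y=0.31648 + 0.16363j  product 0.20319 + 0.01054j
  m=-1: Y*=0.38721 - 0.08362j  Y=-0.01494 + 0.06144j  product -0.00065 + 0.02504j
  m=+0: Y*=-0.31059 + 0.00000j  Y=0.36446 + 0.00000j  product -0.11320 + 0.00000j
  m=+1: Y*=-0.38721 - 0.08362j  Y=0.01494 + 0.06144j  product -0.00065 - 0.02504j
  m=+2: Y*=0.52018 + 0.23566j  Y=0.31648 - 0.16363j  product 0.20319 - 0.01054j
  m=+3: Y*=-0.28305 - 0.20989j  Y=0.14441 + 0.16605j  product -0.00602 - 0.07731j
  m=+4: Y*=0.09178 + 0.10463j  Y=0.12898 - 0.18204j  product 0.03089 - 0.00321j
  m=+5: Y*=-0.01896 - 0.03411j  Y=0.42292 + 0.16785j  product -0.00229 - 0.01761j
  m=+6: Y*=0.00232 + 0.00765j  Y=-0.05161 + 0.36830j  product -0.00294 + 0.00046j
  m=+7: Y*=-0.00010 - 0.00116j  Y=-0.18043 + 0.01799j  product 0.00004 + 0.00021j
  m=+8: Y*=-0.00001 + 0.00011j  Y=-0.01702 - 0.04842j  product 0.00001 - 0.00000j
Accumulated sum 0.33123 - 0.00000j; after 4π/(2l+1) scaling, 0.24484 - 0.00000j ⇒ P_8 = 0.244845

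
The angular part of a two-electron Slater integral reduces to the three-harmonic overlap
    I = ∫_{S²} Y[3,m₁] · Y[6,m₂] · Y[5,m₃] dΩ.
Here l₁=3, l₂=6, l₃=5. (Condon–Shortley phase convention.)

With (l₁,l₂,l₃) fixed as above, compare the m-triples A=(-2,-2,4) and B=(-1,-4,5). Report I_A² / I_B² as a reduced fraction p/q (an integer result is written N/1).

5/6

l's match ⇒ only the (l;m) 3-j factors differ between A and B.
A: triangle coeff Δ(3,6,5) = 1/675675; Σ_t [3,4]: t=3:−1/60480 t=4:+1/967680 = -1/64512; (3j)²=15/1001 [(3 6 5; -2 -2 4)], sign=+1
B: triangle coeff Δ(3,6,5) = 1/675675; Σ_t [2,2]: t=2:+1/322560 = 1/322560; (3j)²=18/1001 [(3 6 5; -1 -4 5)], sign=+1
I_A²/I_B² = (15/1001)/(18/1001) = 5/6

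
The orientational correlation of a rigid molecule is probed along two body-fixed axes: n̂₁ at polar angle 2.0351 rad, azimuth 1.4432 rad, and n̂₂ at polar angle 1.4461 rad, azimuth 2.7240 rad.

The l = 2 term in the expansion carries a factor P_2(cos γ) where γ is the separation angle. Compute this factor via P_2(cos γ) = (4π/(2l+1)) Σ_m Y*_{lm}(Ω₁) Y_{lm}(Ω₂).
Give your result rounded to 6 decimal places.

Term-by-term m-sum for l=2 (normalisation 4π/5 = 2.513274):
  m=-2: Y*=-0.298815+0.077955i  Y=+0.255196+0.281962i  product -0.098237-0.064361i
  m=-1: Y*=-0.039361-0.306809i  Y=-0.087146-0.038666i  product -0.008433+0.028259i
  m=+0: Y*=-0.125660-0.000000i  Y=-0.300755+0.000000i  product +0.037793+0.000000i
  m=+1: Y*=+0.039361-0.306809i  Y=+0.087146-0.038666i  product -0.008433-0.028259i
  m=+2: Y*=-0.298815-0.077955i  Y=+0.255196-0.281962i  product -0.098237+0.064361i
Σ over m = -0.175546+0.000000i; ×(4π/5) → -0.441196+0.000000i. Real part: -0.441196

-0.441196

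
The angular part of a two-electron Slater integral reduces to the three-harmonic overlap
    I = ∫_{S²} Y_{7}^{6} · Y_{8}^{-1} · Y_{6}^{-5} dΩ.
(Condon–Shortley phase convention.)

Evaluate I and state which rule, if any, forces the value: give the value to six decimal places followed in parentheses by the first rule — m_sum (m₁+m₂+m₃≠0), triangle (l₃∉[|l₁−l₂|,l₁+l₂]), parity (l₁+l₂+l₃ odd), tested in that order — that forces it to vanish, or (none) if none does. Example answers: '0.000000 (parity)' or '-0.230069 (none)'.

0.000000 (parity)

L=21 odd ⇒ parity kills the (l;000) factor ⇒ I = 0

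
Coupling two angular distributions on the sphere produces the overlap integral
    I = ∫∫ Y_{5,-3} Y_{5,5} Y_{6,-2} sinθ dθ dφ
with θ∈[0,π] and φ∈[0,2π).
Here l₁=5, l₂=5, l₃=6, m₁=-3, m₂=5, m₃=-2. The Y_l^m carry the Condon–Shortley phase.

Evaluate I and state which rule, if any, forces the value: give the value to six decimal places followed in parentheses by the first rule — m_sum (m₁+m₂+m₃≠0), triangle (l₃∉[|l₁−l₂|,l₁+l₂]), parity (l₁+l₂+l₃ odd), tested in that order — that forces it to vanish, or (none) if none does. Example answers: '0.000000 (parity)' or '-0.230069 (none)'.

0.140602 (none)

m-sum 0 ✓  L=16 even ✓  0≤6≤10 ✓
Π(2lᵢ+1) = 11×11×13 = 1573
triangle coeff Δ(5,5,6) = 1/28588560
Σ_t [0,4]: t=0:+1/345600 t=1:−1/13824 t=2:+1/5184 t=3:−1/13824 t=4:+1/345600 = 7/129600
(3j)²=80/7293 [(5 5 6; 0 0 0)], sign=+1
Σ_t [4,4]: t=4:+1/829440 = 1/829440
(3j)²=35/2431 [(5 5 6; -3 5 -2)], sign=+1
⇒ 4πI² = 2800/11271
I = (+1)√(2800/11271/(4π)) = 0.14060244
No selection rule forces the value: the integral is nonzero (none).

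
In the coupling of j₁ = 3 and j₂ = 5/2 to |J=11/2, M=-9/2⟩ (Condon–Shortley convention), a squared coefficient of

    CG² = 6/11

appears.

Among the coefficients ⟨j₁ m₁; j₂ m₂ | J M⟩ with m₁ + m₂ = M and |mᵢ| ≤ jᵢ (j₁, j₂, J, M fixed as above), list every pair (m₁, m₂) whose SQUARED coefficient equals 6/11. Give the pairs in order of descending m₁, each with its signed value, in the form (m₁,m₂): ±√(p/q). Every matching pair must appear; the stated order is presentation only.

(-2,-5/2): +√(6/11)

Admissible pairs with m₁+m₂ = M = -9/2: (-3,-3/2), (-2,-5/2)
  (m₁,m₂)=(-2,-5/2): CG² = 6/11, CG = +√(6/11)   ← matches the target
  (m₁,m₂)=(-3,-3/2): CG² = 5/11, CG = +√(5/11)
Pairs with CG² = 6/11: (-2,-5/2): +√(6/11)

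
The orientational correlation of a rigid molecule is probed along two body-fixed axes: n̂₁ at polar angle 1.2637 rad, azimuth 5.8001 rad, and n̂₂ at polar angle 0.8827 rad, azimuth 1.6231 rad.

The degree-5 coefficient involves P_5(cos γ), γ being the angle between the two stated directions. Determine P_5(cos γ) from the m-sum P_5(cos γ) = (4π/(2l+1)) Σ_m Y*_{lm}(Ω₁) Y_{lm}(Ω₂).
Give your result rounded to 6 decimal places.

Addition theorem: P_5(cos γ) = (4π/11) Σ_m Y*_{lm}(Ω₁) Y_{lm}(Ω₂), m = −5…5:
  term(m=-5) = (-0.020893, 0.041681)   from Y*(Ω₁)=(-0.273111, -0.242533), Y(Ω₂)=(-0.033003, -0.123307)
  term(m=-4) = (-0.065675, -0.102292)   from Y*(Ω₁)=(-0.129566, -0.342616), Y(Ω₂)=(0.324626, -0.068925)
  term(m=-3) = (-0.022297, 0.000789)   from Y*(Ω₁)=(-0.006451, 0.052814), Y(Ω₂)=(0.065527, 0.414173)
  term(m=-2) = (0.021841, -0.039978)   from Y*(Ω₁)=(-0.192073, 0.277985), Y(Ω₂)=(-0.134085, 0.014078)
  term(m=-1) = (-0.004930, -0.008311)   from Y*(Ω₁)=(-0.028109, 0.014744), Y(Ω₂)=(0.015916, 0.304013)
  term(m=+0) = (-0.071536, 0.000000)   from Y*(Ω₁)=(0.322755, -0.000000), Y(Ω₂)=(-0.221641, 0.000000)
  term(m=+1) = (-0.004930, 0.008311)   from Y*(Ω₁)=(0.028109, 0.014744), Y(Ω₂)=(-0.015916, 0.304013)
  term(m=+2) = (0.021841, 0.039978)   from Y*(Ω₁)=(-0.192073, -0.277985), Y(Ω₂)=(-0.134085, -0.014078)
  term(m=+3) = (-0.022297, -0.000789)   from Y*(Ω₁)=(0.006451, 0.052814), Y(Ω₂)=(-0.065527, 0.414173)
  term(m=+4) = (-0.065675, 0.102292)   from Y*(Ω₁)=(-0.129566, 0.342616), Y(Ω₂)=(0.324626, 0.068925)
  term(m=+5) = (-0.020893, -0.041681)   from Y*(Ω₁)=(0.273111, -0.242533), Y(Ω₂)=(0.033003, -0.123307)
Total Σ_m = (-0.255443, -0.000000). Multiply by 1.142397: (-0.291817, -0.000000). P_5(cos γ) = -0.291817

-0.291817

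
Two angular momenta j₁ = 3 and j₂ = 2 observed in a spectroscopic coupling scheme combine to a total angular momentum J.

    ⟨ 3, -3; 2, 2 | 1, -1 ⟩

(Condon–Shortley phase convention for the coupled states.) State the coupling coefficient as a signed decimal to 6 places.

+√(3/7) = +0.654654

triangle: 4!·2!·0!/7! = 48/5040
(j±m)!: 0!·6!·4!·0!·0!·2! = 34560
prefactor² = (2J+1)·Δ·N² = 6912/7
  k=4: +1/(4!·0!·2!·0!·0!·0!) = 1/48
Σ = 1/48  ⇒  CG² = 6912/7·(1/48)² = 3/7
CG = +√(3/7) = +0.654654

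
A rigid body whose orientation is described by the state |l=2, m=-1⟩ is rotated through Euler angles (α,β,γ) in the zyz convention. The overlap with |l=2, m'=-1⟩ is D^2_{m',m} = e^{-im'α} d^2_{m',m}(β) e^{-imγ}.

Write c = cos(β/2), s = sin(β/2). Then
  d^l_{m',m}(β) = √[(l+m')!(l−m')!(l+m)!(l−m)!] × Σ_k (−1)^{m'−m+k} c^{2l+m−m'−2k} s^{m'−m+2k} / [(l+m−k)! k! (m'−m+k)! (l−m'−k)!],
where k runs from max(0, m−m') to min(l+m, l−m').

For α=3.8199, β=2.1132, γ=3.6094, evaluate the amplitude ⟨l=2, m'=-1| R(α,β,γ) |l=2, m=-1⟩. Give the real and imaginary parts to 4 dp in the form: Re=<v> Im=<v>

First d^2_{-1,-1}(β=2.1132), then the phase factors e^{-i(-1)α} and e^{-i(-1)γ}:
Half-angle: c=0.491835, s=0.870688. N=√(1·6·1·6)=6.000000
Admissible k: 0..1 (factorial args all ≥0)
  k=0: (−1)^0·6.0000/(6)·0.4918^4·0.8707^0 = +0.058517
  k=1: (−1)^1·6.0000/(2)·0.4918^2·0.8707^2 = -0.550156
d^2_{-1,-1}(2.1132) = +0.058517 -0.550156 = -0.491640
D = (-0.778636-0.627476i)·(-0.491640)·(-0.892559-0.450930i) = -0.202571-0.447967i

Re=-0.2026 Im=-0.4480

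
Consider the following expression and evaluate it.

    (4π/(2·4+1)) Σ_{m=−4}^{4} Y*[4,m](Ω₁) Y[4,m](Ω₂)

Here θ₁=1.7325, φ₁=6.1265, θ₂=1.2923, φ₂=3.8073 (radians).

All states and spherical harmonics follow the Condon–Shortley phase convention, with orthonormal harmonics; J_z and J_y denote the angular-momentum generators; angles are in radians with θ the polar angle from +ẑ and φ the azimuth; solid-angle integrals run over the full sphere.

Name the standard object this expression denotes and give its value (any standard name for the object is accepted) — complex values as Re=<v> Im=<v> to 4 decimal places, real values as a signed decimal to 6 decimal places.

Legendre polynomial (addition theorem), -0.418702

This sum is the spherical-harmonic addition theorem: it equals the Legendre polynomial P_l(cos γ) of the angle γ between the two directions.
Expand P_4 via completeness: Σ_{m} conj(Y_{4,m}) at Ω₁ times Y_{4,m} at Ω₂ —
  m=-4: Y*=(0.340086, -0.246268)  Y=(-0.335651, -0.174216)  product (-0.157054, 0.023412)
  m=-3: Y*=(-0.172723, 0.087749)  Y=(0.126472, 0.278461)  product (-0.046279, -0.036999)
  m=-2: Y*=(-0.253738, 0.082223)  Y=(-0.034532, 0.141491)  product (-0.002872, -0.038741)
  m=-1: Y*=(0.209285, -0.033063)  Y=(0.243009, -0.190833)  product (0.044549, -0.047973)
  m=+0: Y*=(0.237582, -0.000000)  Y=(0.098660, 0.000000)  product (0.023440, 0.000000)
  m=+1: Y*=(-0.209285, -0.033063)  Y=(-0.243009, -0.190833)  product (0.044549, 0.047973)
  m=+2: Y*=(-0.253738, -0.082223)  Y=(-0.034532, -0.141491)  product (-0.002872, 0.038741)
  m=+3: Y*=(0.172723, 0.087749)  Y=(-0.126472, 0.278461)  product (-0.046279, 0.036999)
  m=+4: Y*=(0.340086, 0.246268)  Y=(-0.335651, 0.174216)  product (-0.157054, -0.023412)
Total Σ_m = (-0.299873, 0.000000). Multiply by 1.396263: (-0.418702, 0.000000). P_4(cos γ) = -0.418702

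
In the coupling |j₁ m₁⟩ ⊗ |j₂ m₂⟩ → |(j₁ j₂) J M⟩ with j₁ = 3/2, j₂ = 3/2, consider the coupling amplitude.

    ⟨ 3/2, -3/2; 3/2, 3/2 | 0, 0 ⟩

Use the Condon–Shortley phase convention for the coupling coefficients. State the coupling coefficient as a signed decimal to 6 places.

−√(1/4) ≈ -0.500000

√[1·3!0!0!/4! · 0!3!3!0!0!0!] = √(9)
  +(−1)^3/∏(3,0,0,0,0,0)! = -1/6  (running -1/6)
⟨..|..⟩ = √(9)·(-1/6) = -0.500000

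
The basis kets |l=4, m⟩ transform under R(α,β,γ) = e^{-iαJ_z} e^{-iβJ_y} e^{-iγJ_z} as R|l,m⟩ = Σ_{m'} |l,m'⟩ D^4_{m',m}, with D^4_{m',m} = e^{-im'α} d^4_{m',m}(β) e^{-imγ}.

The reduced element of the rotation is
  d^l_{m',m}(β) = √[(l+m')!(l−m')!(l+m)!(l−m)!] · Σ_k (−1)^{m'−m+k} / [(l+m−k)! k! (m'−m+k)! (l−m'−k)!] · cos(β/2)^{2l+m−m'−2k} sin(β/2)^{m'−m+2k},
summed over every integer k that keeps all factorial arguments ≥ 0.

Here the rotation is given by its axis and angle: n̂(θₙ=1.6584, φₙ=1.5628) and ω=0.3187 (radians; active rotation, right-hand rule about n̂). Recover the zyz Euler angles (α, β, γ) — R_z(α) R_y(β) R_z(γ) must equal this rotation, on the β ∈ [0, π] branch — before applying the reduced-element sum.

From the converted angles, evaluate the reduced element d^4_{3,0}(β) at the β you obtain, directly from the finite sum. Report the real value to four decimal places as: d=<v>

d=-0.0427

Axis–angle → zyz. n̂ = (sinθₙcosφₙ, sinθₙsinφₙ, cosθₙ) = (+0.007966, +0.996133, -0.087492), ω = 0.3187.
R = I cosω + sinω [n̂]ₓ + (1−cosω) n̂n̂ᵀ gives
  R = [+0.949647, +0.027814, +0.312086; -0.027014, +0.999611, -0.006885; -0.312156, -0.001893, +0.950029]
β = atan2(√(R₁₃²+R₂₃²), R₃₃) = 0.317467; α = atan2(R₂₃, R₁₃) mod 2π = 6.261129; γ = atan2(R₃₂, −R₃₁) mod 2π = 6.277122
d^4_{3,0}(β=0.3175) via the finite sum:
With c≡cos(β/2)=0.987428 and s≡sin(β/2)=0.158068, N=[5040·1·24·24]^{1/2}=1703.830978
Admissible k: 0..1 (factorial args all ≥0)
  k=0: (−1)^3·1703.8310/(144)·0.9874^5·0.1581^3 = -0.043866
  k=1: (−1)^4·1703.8310/(144)·0.9874^3·0.1581^5 = +0.001124
d^4_{3,0}(0.3175) = -0.043866 +0.001124 = -0.042741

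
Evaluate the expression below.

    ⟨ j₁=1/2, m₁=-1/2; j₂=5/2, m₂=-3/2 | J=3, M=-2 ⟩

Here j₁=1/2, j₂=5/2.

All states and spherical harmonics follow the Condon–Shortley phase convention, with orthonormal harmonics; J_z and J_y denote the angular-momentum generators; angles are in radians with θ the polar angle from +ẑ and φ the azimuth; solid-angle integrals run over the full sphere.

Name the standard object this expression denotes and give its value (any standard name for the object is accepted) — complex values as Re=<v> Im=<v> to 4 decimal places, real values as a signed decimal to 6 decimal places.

Clebsch–Gordan coefficient, +√(5/6) ≈ +0.912871

This is a Clebsch–Gordan (vector-coupling) coefficient.
√[7·0!1!5!/7! · 0!1!1!4!1!5!] = √(480)
  +(−1)^0/∏(0,0,1,1,0,4)! = 1/24  (running 1/24)
⟨..|..⟩ = √(480)·(1/24) = +0.912871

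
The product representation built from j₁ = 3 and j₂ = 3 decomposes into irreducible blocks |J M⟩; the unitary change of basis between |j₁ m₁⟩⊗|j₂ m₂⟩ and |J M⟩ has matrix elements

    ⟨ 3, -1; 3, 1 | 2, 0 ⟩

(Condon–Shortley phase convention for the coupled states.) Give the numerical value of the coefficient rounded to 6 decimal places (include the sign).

-0.327327

triangle: 4!×2!×2!/9! = 96/362880
(j±m)!: 2!×4!×4!×2!×2!×2! = 9216
prefactor² = (2J+1)×Δ×N² = 256/21
  k=2: +1/(2!×2!×2!×2!×0!×0!) = 1/16
  k=3: −1/(3!×1!×1!×1!×1!×1!) = -1/6
  k=4: +1/(4!×0!×0!×0!×2!×2!) = 1/96
Σ = -3/32  ⇒  CG² = 256/21×(-3/32)² = 3/28
CG = −√(3/28) = -0.327327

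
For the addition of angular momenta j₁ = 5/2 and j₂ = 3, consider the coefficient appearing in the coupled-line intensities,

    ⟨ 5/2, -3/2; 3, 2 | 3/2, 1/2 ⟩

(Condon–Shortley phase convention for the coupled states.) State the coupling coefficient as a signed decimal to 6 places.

triangle: 4!*1!*2!/8! = 48/40320
(j±m)!: 1!*4!*5!*1!*2!*1! = 5760
prefactor² = (2J+1)*Δ*N² = 192/7
  k=3: −1/(3!*1!*1!*2!*0!*0!) = -1/12
  k=4: +1/(4!*0!*0!*1!*1!*1!) = 1/24
Σ = -1/24  ⇒  CG² = 192/7*(-1/24)² = 1/21
CG = −√(1/21) = -0.218218

-0.218218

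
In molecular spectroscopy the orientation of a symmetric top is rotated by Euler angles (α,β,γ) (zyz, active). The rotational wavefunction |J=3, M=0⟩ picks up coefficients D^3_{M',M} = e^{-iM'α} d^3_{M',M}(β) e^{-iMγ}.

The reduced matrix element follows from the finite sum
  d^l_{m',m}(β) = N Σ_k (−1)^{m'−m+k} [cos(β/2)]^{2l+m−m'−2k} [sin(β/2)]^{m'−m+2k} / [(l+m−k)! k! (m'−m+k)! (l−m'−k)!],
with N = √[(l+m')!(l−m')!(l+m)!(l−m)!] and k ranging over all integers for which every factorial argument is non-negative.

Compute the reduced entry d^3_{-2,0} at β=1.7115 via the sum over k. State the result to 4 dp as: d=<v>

d=-0.1883

d^3_{-2,0}(β=1.7115) via the finite sum:
c=cos(1.711500/2)=0.655652, s=sin(1.711500/2)=0.755063; N=√[1·120·6·6]=65.726707
The bounds max(0,m−m')=2 and min(l+m,l−m')=3 give 2 terms
  k=2: (−1)^0·65.7267/(12)·0.6557^4·0.7551^2 = +0.577061
  k=3: (−1)^1·65.7267/(12)·0.6557^2·0.7551^4 = -0.765315
d^3_{-2,0}(1.7115) = +0.577061 -0.765315 = -0.188255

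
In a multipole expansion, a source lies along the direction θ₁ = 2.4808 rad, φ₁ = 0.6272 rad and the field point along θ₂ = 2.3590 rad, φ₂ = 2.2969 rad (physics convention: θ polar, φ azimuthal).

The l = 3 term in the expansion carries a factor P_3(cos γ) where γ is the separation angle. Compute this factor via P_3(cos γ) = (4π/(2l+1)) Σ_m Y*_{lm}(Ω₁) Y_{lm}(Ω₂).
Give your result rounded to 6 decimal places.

-0.429980

Term-by-term m-sum for l=3 (normalisation 4π/7 = 1.795196):
  [-3]  conj(Y_{3,-3})(Ω₁) = -0.029498+0.091834i ; Y_{3,-3}(Ω₂) = +0.120099-0.083496i ; Δ = +0.004125+0.013492i
  [-2]  conj(Y_{3,-2})(Ω₁) = -0.094566-0.288843i ; Y_{3,-2}(Ω₂) = +0.042628-0.357775i ; Δ = -0.107372+0.021520i
  [-1]  conj(Y_{3,-1})(Ω₁) = +0.339922+0.246388i ; Y_{3,-1}(Ω₂) = -0.229078-0.257993i ; Δ = -0.014303-0.144140i
  [+0]  conj(Y_{3,0})(Ω₁) = -0.034353-0.000000i ; Y_{3,0}(Ω₂) = +0.128596+0.000000i ; Δ = -0.004418-0.000000i
  [+1]  conj(Y_{3,1})(Ω₁) = -0.339922+0.246388i ; Y_{3,1}(Ω₂) = +0.229078-0.257993i ; Δ = -0.014303+0.144140i
  [+2]  conj(Y_{3,2})(Ω₁) = -0.094566+0.288843i ; Y_{3,2}(Ω₂) = +0.042628+0.357775i ; Δ = -0.107372-0.021520i
  [+3]  conj(Y_{3,3})(Ω₁) = +0.029498+0.091834i ; Y_{3,3}(Ω₂) = -0.120099-0.083496i ; Δ = +0.004125-0.013492i
Accumulated sum -0.239517-0.000000i; after 4π/(2l+1) scaling, -0.429980-0.000000i ⇒ P_3 = -0.429980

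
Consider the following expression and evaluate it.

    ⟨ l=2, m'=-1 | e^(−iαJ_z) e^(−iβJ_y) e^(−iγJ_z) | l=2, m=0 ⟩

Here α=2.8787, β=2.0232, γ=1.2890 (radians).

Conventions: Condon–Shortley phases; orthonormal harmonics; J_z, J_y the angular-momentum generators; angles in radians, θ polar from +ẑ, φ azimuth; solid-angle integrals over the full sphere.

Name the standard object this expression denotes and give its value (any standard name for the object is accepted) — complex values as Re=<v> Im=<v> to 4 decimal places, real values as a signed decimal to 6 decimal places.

This is a Wigner D-matrix element — the rotation-matrix element ⟨l m'| R(α,β,γ) |l m⟩ in the angular-momentum basis.
First d^2_{-1,0}(β=2.0232), then the phase factors e^{-i(-1)α} and e^{-i(0)γ}:
c=cos(2.023200/2)=0.530505, s=sin(2.023200/2)=0.847682; N=√[1·6·2·2]=4.898979
k: max(0,(0)−(-1))=1 … min(2+(0),2−(-1))=2
  k=1: (−1)^0·4.8990/(2)·0.5305^3·0.8477^1 = +0.310011
  k=2: (−1)^1·4.8990/(2)·0.5305^1·0.8477^3 = -0.791523
d^2_{-1,0}(2.0232) = +0.310011 -0.791523 = -0.481512
Phases: e^{-i·(-1)·2.8787}=-0.965642+0.259875i, e^{-i·(0)·1.2890}=+1.000000+0.000000i ⇒ D=+0.464969-0.125133i

Wigner D-matrix element, Re=0.4650 Im=-0.1251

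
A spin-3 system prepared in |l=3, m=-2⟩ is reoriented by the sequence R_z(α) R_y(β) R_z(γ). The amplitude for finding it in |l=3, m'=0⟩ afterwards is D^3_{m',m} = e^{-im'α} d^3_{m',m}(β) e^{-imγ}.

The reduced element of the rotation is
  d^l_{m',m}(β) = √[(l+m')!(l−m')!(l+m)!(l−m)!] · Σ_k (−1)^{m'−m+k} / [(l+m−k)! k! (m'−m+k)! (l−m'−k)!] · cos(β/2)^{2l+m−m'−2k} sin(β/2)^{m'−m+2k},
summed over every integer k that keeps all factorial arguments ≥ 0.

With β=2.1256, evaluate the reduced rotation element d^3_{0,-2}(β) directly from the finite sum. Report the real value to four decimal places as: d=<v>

d^3_{0,-2}(β=2.1256) via the finite sum:
Half-angle: c=0.486428, s=0.873721. N=√(6·6·1·120)=65.726707
k: max(0,(-2)−(0))=0 … min(3+(-2),3−(0))=1
  k=0: (−1)^2·65.7267/(12)·0.4864^4·0.8737^2 = +0.234088
  k=1: (−1)^3·65.7267/(12)·0.4864^2·0.8737^4 = -0.755245
d^3_{0,-2}(2.1256) = +0.234088 -0.755245 = -0.521157

d=-0.5212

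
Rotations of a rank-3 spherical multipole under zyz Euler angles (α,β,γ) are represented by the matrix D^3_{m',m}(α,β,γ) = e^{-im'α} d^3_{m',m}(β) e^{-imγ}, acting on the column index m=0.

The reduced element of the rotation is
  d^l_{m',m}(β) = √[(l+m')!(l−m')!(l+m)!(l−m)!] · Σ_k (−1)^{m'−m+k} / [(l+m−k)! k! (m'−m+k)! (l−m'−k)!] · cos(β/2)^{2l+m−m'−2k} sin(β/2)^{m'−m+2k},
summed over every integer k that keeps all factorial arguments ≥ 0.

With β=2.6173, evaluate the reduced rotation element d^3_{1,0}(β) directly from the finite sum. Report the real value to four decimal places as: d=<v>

d^3_{1,0}(β=2.6173) via the finite sum:
With c≡cos(β/2)=0.259154 and s≡sin(β/2)=0.965836, N=[24·2·6·6]^{1/2}=41.569219
k: max(0,(0)−(1))=0 … min(3+(0),3−(1))=2
  k=0: (−1)^1·41.5692/(12)·0.2592^5·0.9658^1 = -0.003911
  k=1: (−1)^2·41.5692/(4)·0.2592^3·0.9658^3 = +0.162966
  k=2: (−1)^3·41.5692/(12)·0.2592^1·0.9658^5 = -0.754511
d^3_{1,0}(2.6173) = -0.003911 +0.162966 -0.754511 = -0.595456

d=-0.5955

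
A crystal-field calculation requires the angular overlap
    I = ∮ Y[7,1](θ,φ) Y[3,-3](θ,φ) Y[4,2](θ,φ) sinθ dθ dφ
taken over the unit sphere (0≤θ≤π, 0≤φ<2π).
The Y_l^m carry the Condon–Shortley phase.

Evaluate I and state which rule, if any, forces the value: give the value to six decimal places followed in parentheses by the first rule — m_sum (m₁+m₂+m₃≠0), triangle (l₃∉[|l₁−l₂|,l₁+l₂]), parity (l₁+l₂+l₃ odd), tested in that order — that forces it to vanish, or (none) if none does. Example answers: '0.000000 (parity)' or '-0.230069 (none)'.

-0.035654 (none)

Checks pass: Σm=0; 14 even; l₃=4∈[4,10].
(2·7+1)(2·3+1)(2·4+1) = 945
Δ: 6! 8! 0! / 15! → 1/45045
sum: t=3:−1/20736 = -1/20736
3j²(7 3 4; 0 0 0) = Δ·Π!·Σ² = 35/1287  (sign -1)
sum: t=0:+1/1036800 = 1/1036800
3j²(7 3 4; 1 -3 2) = Δ·Π!·Σ² = 4/6435  (sign +1)
combine: 4πI² = 945·35/1287·4/6435 = 980/61347
take √, sign -1: I = -0.03565426
No selection rule forces the value: the integral is nonzero (none).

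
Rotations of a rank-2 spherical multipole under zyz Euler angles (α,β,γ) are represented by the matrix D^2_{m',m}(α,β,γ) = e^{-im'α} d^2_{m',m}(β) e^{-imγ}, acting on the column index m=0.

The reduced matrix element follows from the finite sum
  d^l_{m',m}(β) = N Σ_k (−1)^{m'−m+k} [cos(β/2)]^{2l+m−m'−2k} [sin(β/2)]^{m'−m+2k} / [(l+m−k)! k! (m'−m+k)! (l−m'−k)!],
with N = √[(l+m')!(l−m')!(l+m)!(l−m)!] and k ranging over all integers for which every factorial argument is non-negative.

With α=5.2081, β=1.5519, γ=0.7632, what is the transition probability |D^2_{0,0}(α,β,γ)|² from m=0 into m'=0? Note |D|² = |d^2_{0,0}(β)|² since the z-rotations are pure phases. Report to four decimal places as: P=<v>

D^2_{0,0}(5.2081,1.5519,0.7632) = e^{-i·0·5.2081}·d^2_{0,0}(1.5519)·e^{-i·0·0.7632}. Compute d first:
c=cos(1.551900/2)=0.713756, s=sin(1.551900/2)=0.700394; N=√[2·2·2·2]=4.000000
k∈{0,1,2} keeps every argument non-negative
  k=0: (−1)^0·4.0000/(4)·0.7138^4·0.7004^0 = +0.259537
  k=1: (−1)^1·4.0000/(1)·0.7138^2·0.7004^2 = -0.999643
  k=2: (−1)^2·4.0000/(4)·0.7138^0·0.7004^4 = +0.240642
d^2_{0,0}(1.5519) = +0.259537 -0.999643 +0.240642 = -0.499464
|D^2_{0,0}|² = |d^2_{0,0}(β)|² = (-0.499464)² = 0.249465 (the z-rotation phases have unit modulus)

P=0.2495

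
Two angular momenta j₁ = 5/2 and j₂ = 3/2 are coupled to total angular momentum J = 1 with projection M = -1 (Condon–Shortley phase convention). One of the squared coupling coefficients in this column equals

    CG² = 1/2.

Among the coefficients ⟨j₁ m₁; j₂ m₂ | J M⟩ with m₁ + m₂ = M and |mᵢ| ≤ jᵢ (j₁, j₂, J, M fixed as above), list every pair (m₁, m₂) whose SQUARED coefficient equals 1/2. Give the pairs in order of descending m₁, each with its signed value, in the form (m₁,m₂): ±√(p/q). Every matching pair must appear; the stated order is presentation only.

Admissible pairs with m₁+m₂ = M = -1: (-5/2,3/2), (-3/2,1/2), (-1/2,-1/2), (1/2,-3/2)
  (m₁,m₂)=(1/2,-3/2): CG² = 1/20, CG = +√(1/20)
  (m₁,m₂)=(-1/2,-1/2): CG² = 3/20, CG = −√(3/20)
  (m₁,m₂)=(-3/2,1/2): CG² = 3/10, CG = +√(3/10)
  (m₁,m₂)=(-5/2,3/2): CG² = 1/2, CG = −√(1/2)   ← matches the target
Pairs with CG² = 1/2: (-5/2,3/2): −√(1/2)

(-5/2,3/2): −√(1/2)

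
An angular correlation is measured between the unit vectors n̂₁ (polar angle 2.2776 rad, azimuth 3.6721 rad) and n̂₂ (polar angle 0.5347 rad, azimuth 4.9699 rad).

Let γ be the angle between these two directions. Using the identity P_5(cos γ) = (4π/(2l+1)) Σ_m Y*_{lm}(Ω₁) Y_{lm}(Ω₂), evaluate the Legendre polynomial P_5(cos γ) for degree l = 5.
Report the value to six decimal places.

Term-by-term m-sum for l=5 (normalisation 4π/11 = 1.142397):
  m=-5: (+0.104189-0.055447i) × (+0.015313+0.004457i) = +0.001843-0.000385i  (running Σ = +0.001843-0.000385i)
  m=-4: (+0.166930-0.271519i) × (+0.043836-0.073006i) = -0.012505-0.024089i  (running Σ = -0.010662-0.024474i)
  m=-3: (+0.008814-0.425185i) × (-0.180932-0.185649i) = -0.080530+0.075294i  (running Σ = -0.091192+0.050820i)
  m=-2: (-0.082360-0.147316i) × (-0.402364+0.227726i) = +0.066687+0.040519i  (running Σ = -0.024505+0.091339i)
  m=-1: (+0.245634+0.144088i) × (+0.089164+0.338567i) = -0.026882+0.096011i  (running Σ = -0.051387+0.187350i)
  m=0: (+0.251855-0.000000i) × (-0.230801+0.000000i) = -0.058128+0.000000i  (running Σ = -0.109515+0.187350i)
  m=1: (-0.245634+0.144088i) × (-0.089164+0.338567i) = -0.026882-0.096011i  (running Σ = -0.136397+0.091339i)
  m=2: (-0.082360+0.147316i) × (-0.402364-0.227726i) = +0.066687-0.040519i  (running Σ = -0.069711+0.050820i)
  m=3: (-0.008814-0.425185i) × (+0.180932-0.185649i) = -0.080530-0.075294i  (running Σ = -0.150240-0.024474i)
  m=4: (+0.166930+0.271519i) × (+0.043836+0.073006i) = -0.012505+0.024089i  (running Σ = -0.162745-0.000385i)
  m=5: (-0.104189-0.055447i) × (-0.015313+0.004457i) = +0.001843+0.000385i  (running Σ = -0.160903-0.000000i)
Σ over m = -0.160903-0.000000i; ×(4π/11) → -0.183815-0.000000i. Real part: -0.183815

-0.183815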